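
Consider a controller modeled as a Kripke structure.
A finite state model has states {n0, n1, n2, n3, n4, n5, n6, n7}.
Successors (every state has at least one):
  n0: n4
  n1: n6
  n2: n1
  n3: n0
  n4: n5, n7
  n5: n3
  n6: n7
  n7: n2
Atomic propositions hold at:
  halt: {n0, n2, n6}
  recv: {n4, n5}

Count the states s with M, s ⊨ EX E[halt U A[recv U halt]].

3

A[recv U halt]: least fixpoint, start Z0 = Sat(halt) = {n0, n2, n6}, add states in Sat(recv) with every successor in Z. Already a fixed point.
Sat(A[recv U halt]) = {n0, n2, n6}
E[halt U A[recv U halt]]: least fixpoint, start Z0 = Sat(A[recv U halt]) = {n0, n2, n6}, add states in Sat(halt) with some successor in Z. Already a fixed point.
Sat(E[halt U A[recv U halt]]) = {n0, n2, n6}
Sat(EX E[halt U A[recv U halt]]) = {s : some successor in {n0, n2, n6}} = {n1, n3, n7}
|Sat(EX E[halt U A[recv U halt]])| = |{n1, n3, n7}| = 3.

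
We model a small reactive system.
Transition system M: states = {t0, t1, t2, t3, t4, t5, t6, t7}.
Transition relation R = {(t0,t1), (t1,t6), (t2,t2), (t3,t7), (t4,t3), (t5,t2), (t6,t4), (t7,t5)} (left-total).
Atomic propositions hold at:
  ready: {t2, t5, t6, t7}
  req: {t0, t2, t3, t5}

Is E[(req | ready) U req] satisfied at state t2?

Sat(req | ready) = {t0, t2, t3, t5, t6, t7}
E[(req | ready) U req]: least fixpoint, start Z0 = Sat(req) = {t0, t2, t3, t5}, add states in Sat(req | ready) with some successor in Z. Z1 = {t0, t2, t3, t5, t7}; fixed.
Sat(E[(req | ready) U req]) = {t0, t2, t3, t5, t7}
t2 ∈ Sat(E[(req | ready) U req]) = {t0, t2, t3, t5, t7}, so the formula holds at t2.

Yes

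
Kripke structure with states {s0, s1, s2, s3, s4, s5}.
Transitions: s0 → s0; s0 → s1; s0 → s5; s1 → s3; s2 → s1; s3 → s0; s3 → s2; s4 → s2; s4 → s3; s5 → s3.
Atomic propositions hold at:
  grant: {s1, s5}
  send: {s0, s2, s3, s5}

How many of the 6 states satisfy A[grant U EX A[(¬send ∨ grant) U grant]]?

2

Sat(¬send) = {s1, s4}
Sat(¬send ∨ grant) = {s1, s4, s5}
A[(¬send ∨ grant) U grant]: least fixpoint, start Z0 = Sat(grant) = {s1, s5}, add states in Sat(¬send ∨ grant) with every successor in Z. Already a fixed point.
Sat(A[(¬send ∨ grant) U grant]) = {s1, s5}
Sat(EX A[(¬send ∨ grant) U grant]) = {s : some successor in {s1, s5}} = {s0, s2}
A[grant U EX A[(¬send ∨ grant) U grant]]: least fixpoint, start Z0 = Sat(EX A[(¬send ∨ grant) U grant]) = {s0, s2}, add states in Sat(grant) with every successor in Z. Already a fixed point.
Sat(A[grant U EX A[(¬send ∨ grant) U grant]]) = {s0, s2}
|Sat(A[grant U EX A[(¬send ∨ grant) U grant]])| = |{s0, s2}| = 2.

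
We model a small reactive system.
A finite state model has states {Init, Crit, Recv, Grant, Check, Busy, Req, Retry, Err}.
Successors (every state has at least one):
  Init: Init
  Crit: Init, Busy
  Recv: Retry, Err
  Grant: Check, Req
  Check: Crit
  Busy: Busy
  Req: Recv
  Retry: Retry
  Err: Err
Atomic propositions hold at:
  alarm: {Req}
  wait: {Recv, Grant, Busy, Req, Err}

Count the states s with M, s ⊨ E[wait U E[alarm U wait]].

5

E[alarm U wait]: least fixpoint, start Z0 = Sat(wait) = {Recv, Grant, Busy, Req, Err}, add states in Sat(alarm) with some successor in Z. Already a fixed point.
Sat(E[alarm U wait]) = {Recv, Grant, Busy, Req, Err}
E[wait U E[alarm U wait]]: least fixpoint, start Z0 = Sat(E[alarm U wait]) = {Recv, Grant, Busy, Req, Err}, add states in Sat(wait) with some successor in Z. Already a fixed point.
Sat(E[wait U E[alarm U wait]]) = {Recv, Grant, Busy, Req, Err}
|Sat(E[wait U E[alarm U wait]])| = |{Recv, Grant, Busy, Req, Err}| = 5.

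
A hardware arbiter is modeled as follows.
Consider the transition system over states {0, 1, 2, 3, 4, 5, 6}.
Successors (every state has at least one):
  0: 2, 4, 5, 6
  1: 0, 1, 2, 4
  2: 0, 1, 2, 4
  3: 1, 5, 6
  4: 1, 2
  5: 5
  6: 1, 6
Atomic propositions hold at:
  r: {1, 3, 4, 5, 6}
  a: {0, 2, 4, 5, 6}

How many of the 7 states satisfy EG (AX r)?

Sat(AX r) = {s : every successor in {1, 3, 4, 5, 6}} = {3, 5, 6}
EG (AX r): greatest fixpoint, start Z0 = {3, 5, 6}, keep only states in Sat with some successor in Z. Already a fixed point.
Sat(EG (AX r)) = {3, 5, 6}
|Sat(EG (AX r))| = |{3, 5, 6}| = 3.

3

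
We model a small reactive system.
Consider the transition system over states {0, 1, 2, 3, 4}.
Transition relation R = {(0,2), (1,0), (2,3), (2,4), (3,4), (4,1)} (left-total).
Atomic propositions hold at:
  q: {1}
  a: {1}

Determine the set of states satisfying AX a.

{4}

Sat(AX a) = {s : every successor in {1}} = {4}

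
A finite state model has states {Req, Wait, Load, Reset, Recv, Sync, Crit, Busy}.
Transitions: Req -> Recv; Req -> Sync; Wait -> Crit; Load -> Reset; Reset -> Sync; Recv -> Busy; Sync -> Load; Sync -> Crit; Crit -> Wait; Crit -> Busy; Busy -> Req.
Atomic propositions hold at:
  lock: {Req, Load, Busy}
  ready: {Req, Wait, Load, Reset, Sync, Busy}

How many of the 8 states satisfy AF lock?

AF lock: least fixpoint, start Z0 = {Req, Load, Busy}, add states with every successor in Z. Z1 = {Req, Load, Recv, Busy}; fixed.
Sat(AF lock) = {Req, Load, Recv, Busy}
|Sat(AF lock)| = |{Req, Load, Recv, Busy}| = 4.

4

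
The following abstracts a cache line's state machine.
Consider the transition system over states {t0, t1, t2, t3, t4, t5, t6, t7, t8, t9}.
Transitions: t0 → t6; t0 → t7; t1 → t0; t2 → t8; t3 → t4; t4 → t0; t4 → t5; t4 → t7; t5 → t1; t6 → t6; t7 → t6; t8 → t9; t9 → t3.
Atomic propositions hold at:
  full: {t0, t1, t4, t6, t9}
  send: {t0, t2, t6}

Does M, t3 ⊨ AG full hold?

No

AG full: greatest fixpoint, start Z0 = {t0, t1, t4, t6, t9}, keep only states in Sat with every successor in Z. Z1 = {t1, t6}; Z2 = {t6}; fixed.
Sat(AG full) = {t6}
t3 ∉ Sat(AG full) = {t6}, so the formula does not hold at t3.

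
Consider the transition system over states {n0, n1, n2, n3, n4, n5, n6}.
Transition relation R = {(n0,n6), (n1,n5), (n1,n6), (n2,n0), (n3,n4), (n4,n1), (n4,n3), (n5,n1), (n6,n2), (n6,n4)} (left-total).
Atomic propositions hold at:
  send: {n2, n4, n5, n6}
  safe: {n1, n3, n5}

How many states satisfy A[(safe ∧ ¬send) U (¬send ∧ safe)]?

Sat(¬send) = {n0, n1, n3}
Sat(safe ∧ ¬send) = {n1, n3}
Sat(¬send ∧ safe) = {n1, n3}
A[(safe ∧ ¬send) U (¬send ∧ safe)]: least fixpoint, start Z0 = Sat((¬send ∧ safe)) = {n1, n3}, add states in Sat(safe ∧ ¬send) with every successor in Z. Already a fixed point.
Sat(A[(safe ∧ ¬send) U (¬send ∧ safe)]) = {n1, n3}
|Sat(A[(safe ∧ ¬send) U (¬send ∧ safe)])| = |{n1, n3}| = 2.

2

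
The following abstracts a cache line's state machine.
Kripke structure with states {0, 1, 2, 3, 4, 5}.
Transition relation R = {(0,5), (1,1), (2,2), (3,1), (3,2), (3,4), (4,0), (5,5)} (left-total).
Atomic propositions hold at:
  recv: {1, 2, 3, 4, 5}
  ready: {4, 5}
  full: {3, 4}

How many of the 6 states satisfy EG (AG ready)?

1

AG ready: greatest fixpoint, start Z0 = {4, 5}, keep only states in Sat with every successor in Z. Z1 = {5}; fixed.
Sat(AG ready) = {5}
EG (AG ready): greatest fixpoint, start Z0 = {5}, keep only states in Sat with some successor in Z. Already a fixed point.
Sat(EG (AG ready)) = {5}
|Sat(EG (AG ready))| = |{5}| = 1.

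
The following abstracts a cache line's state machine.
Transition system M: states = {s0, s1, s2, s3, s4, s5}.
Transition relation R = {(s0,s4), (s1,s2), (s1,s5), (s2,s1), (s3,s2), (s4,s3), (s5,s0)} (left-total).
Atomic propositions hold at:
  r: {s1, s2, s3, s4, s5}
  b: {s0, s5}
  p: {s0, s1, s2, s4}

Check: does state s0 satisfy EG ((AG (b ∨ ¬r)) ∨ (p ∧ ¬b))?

No

Sat(¬r) = {s0}
Sat(b ∨ ¬r) = {s0, s5}
AG (b ∨ ¬r): greatest fixpoint, start Z0 = {s0, s5}, keep only states in Sat with every successor in Z. Z1 = {s5}; Z2 = ∅; fixed.
Sat(AG (b ∨ ¬r)) = ∅
Sat(¬b) = {s1, s2, s3, s4}
Sat(p ∧ ¬b) = {s1, s2, s4}
Sat((AG (b ∨ ¬r)) ∨ (p ∧ ¬b)) = {s1, s2, s4}
EG ((AG (b ∨ ¬r)) ∨ (p ∧ ¬b)): greatest fixpoint, start Z0 = {s1, s2, s4}, keep only states in Sat with some successor in Z. Z1 = {s1, s2}; fixed.
Sat(EG ((AG (b ∨ ¬r)) ∨ (p ∧ ¬b))) = {s1, s2}
s0 ∉ Sat(EG ((AG (b ∨ ¬r)) ∨ (p ∧ ¬b))) = {s1, s2}, so the formula does not hold at s0.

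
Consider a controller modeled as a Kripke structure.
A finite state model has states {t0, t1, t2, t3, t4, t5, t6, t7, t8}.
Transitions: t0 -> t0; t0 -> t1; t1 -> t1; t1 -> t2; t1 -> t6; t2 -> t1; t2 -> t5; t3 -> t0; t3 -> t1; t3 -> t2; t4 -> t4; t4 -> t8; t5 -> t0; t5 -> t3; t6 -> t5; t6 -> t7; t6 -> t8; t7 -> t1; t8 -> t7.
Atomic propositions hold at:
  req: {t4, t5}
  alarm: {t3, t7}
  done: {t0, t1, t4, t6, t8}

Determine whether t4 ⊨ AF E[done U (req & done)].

Sat(req & done) = {t4}
E[done U (req & done)]: least fixpoint, start Z0 = Sat((req & done)) = {t4}, add states in Sat(done) with some successor in Z. Already a fixed point.
Sat(E[done U (req & done)]) = {t4}
AF E[done U (req & done)]: least fixpoint, start Z0 = {t4}, add states with every successor in Z. Already a fixed point.
Sat(AF E[done U (req & done)]) = {t4}
t4 ∈ Sat(AF E[done U (req & done)]) = {t4}, so the formula holds at t4.

Yes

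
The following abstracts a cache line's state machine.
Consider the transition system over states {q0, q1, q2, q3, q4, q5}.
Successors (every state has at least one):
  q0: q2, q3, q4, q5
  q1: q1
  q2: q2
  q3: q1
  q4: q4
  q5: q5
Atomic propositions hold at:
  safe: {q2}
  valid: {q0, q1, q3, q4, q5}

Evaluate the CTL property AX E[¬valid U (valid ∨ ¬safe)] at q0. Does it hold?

No

Sat(¬valid) = {q2}
Sat(¬safe) = {q0, q1, q3, q4, q5}
Sat(valid ∨ ¬safe) = {q0, q1, q3, q4, q5}
E[¬valid U (valid ∨ ¬safe)]: least fixpoint, start Z0 = Sat((valid ∨ ¬safe)) = {q0, q1, q3, q4, q5}, add states in Sat(¬valid) with some successor in Z. Already a fixed point.
Sat(E[¬valid U (valid ∨ ¬safe)]) = {q0, q1, q3, q4, q5}
Sat(AX E[¬valid U (valid ∨ ¬safe)]) = {s : every successor in {q0, q1, q3, q4, q5}} = {q1, q3, q4, q5}
q0 ∉ Sat(AX E[¬valid U (valid ∨ ¬safe)]) = {q1, q3, q4, q5}, so the formula does not hold at q0.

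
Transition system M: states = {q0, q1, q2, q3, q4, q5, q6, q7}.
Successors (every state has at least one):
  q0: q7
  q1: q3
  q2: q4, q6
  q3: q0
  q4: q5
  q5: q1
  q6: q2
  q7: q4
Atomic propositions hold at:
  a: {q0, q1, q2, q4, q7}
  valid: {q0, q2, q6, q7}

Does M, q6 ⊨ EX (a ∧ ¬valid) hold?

No

Sat(¬valid) = {q1, q3, q4, q5}
Sat(a ∧ ¬valid) = {q1, q4}
Sat(EX (a ∧ ¬valid)) = {s : some successor in {q1, q4}} = {q2, q5, q7}
q6 ∉ Sat(EX (a ∧ ¬valid)) = {q2, q5, q7}, so the formula does not hold at q6.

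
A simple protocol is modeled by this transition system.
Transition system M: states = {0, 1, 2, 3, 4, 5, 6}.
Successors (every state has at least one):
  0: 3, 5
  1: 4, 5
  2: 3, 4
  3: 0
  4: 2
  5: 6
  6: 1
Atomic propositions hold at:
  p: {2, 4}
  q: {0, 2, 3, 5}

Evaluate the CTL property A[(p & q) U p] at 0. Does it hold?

Sat(p & q) = {2}
A[(p & q) U p]: least fixpoint, start Z0 = Sat(p) = {2, 4}, add states in Sat(p & q) with every successor in Z. Already a fixed point.
Sat(A[(p & q) U p]) = {2, 4}
0 ∉ Sat(A[(p & q) U p]) = {2, 4}, so the formula does not hold at 0.

No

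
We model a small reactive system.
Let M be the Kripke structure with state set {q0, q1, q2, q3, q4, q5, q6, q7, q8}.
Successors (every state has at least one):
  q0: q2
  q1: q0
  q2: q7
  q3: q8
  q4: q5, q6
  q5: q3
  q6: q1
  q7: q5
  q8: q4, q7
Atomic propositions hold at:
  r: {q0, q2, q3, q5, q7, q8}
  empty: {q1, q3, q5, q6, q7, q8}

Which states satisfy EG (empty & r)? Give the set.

{q3, q5, q7, q8}

Sat(empty & r) = {q3, q5, q7, q8}
EG (empty & r): greatest fixpoint, start Z0 = {q3, q5, q7, q8}, keep only states in Sat with some successor in Z. Already a fixed point.
Sat(EG (empty & r)) = {q3, q5, q7, q8}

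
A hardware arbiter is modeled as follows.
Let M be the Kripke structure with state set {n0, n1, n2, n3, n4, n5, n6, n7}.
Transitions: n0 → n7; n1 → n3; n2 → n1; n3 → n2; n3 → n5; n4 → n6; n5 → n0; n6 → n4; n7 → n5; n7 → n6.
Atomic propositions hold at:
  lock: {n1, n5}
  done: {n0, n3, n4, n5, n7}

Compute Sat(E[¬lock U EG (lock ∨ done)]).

{n0, n1, n2, n3, n5, n7}

Sat(¬lock) = {n0, n2, n3, n4, n6, n7}
Sat(lock ∨ done) = {n0, n1, n3, n4, n5, n7}
EG (lock ∨ done): greatest fixpoint, start Z0 = {n0, n1, n3, n4, n5, n7}, keep only states in Sat with some successor in Z. Z1 = {n0, n1, n3, n5, n7}; fixed.
Sat(EG (lock ∨ done)) = {n0, n1, n3, n5, n7}
E[¬lock U EG (lock ∨ done)]: least fixpoint, start Z0 = Sat(EG (lock ∨ done)) = {n0, n1, n3, n5, n7}, add states in Sat(¬lock) with some successor in Z. Z1 = {n0, n1, n2, n3, n5, n7}; fixed.
Sat(E[¬lock U EG (lock ∨ done)]) = {n0, n1, n2, n3, n5, n7}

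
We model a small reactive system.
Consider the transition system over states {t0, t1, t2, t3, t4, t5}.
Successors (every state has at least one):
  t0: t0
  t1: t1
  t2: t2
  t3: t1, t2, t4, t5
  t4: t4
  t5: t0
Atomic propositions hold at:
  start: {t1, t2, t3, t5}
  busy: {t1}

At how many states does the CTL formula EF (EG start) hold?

EG start: greatest fixpoint, start Z0 = {t1, t2, t3, t5}, keep only states in Sat with some successor in Z. Z1 = {t1, t2, t3}; fixed.
Sat(EG start) = {t1, t2, t3}
EF (EG start): least fixpoint, start Z0 = {t1, t2, t3}, add states with some successor in Z. Already a fixed point.
Sat(EF (EG start)) = {t1, t2, t3}
|Sat(EF (EG start))| = |{t1, t2, t3}| = 3.

3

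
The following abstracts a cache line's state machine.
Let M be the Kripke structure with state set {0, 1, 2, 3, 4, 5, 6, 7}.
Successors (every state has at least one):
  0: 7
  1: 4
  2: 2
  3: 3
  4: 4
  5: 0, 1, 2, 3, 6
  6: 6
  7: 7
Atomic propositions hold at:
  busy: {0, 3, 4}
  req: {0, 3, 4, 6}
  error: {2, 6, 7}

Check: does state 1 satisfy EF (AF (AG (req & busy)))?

Yes

Sat(req & busy) = {0, 3, 4}
AG (req & busy): greatest fixpoint, start Z0 = {0, 3, 4}, keep only states in Sat with every successor in Z. Z1 = {3, 4}; fixed.
Sat(AG (req & busy)) = {3, 4}
AF (AG (req & busy)): least fixpoint, start Z0 = {3, 4}, add states with every successor in Z. Z1 = {1, 3, 4}; fixed.
Sat(AF (AG (req & busy))) = {1, 3, 4}
EF (AF (AG (req & busy))): least fixpoint, start Z0 = {1, 3, 4}, add states with some successor in Z. Z1 = {1, 3, 4, 5}; fixed.
Sat(EF (AF (AG (req & busy)))) = {1, 3, 4, 5}
1 ∈ Sat(EF (AF (AG (req & busy)))) = {1, 3, 4, 5}, so the formula holds at 1.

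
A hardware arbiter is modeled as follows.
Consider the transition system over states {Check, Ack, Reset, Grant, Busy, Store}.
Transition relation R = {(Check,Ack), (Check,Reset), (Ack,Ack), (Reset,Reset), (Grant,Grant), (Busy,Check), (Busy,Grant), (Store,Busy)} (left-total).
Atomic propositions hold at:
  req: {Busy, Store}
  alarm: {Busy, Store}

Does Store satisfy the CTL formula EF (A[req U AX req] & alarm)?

Sat(AX req) = {s : every successor in {Busy, Store}} = {Store}
A[req U AX req]: least fixpoint, start Z0 = Sat(AX req) = {Store}, add states in Sat(req) with every successor in Z. Already a fixed point.
Sat(A[req U AX req]) = {Store}
Sat(A[req U AX req] & alarm) = {Store}
EF (A[req U AX req] & alarm): least fixpoint, start Z0 = {Store}, add states with some successor in Z. Already a fixed point.
Sat(EF (A[req U AX req] & alarm)) = {Store}
Store ∈ Sat(EF (A[req U AX req] & alarm)) = {Store}, so the formula holds at Store.

Yes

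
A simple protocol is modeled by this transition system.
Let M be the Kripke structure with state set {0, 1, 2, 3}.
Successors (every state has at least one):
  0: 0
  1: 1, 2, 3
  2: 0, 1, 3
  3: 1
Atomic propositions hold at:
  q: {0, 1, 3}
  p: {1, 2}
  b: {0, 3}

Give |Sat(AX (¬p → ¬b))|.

1

Sat(¬p) = {0, 3}
Sat(¬b) = {1, 2}
Sat(¬p → ¬b) = {1, 2}
Sat(AX (¬p → ¬b)) = {s : every successor in {1, 2}} = {3}
|Sat(AX (¬p → ¬b))| = |{3}| = 1.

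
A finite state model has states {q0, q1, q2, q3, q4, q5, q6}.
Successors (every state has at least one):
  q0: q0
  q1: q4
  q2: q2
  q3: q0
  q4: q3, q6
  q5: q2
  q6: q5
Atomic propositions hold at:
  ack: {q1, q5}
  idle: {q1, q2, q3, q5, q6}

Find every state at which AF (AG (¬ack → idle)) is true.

{q2, q5, q6}

Sat(¬ack) = {q0, q2, q3, q4, q6}
Sat(¬ack → idle) = {q1, q2, q3, q5, q6}
AG (¬ack → idle): greatest fixpoint, start Z0 = {q1, q2, q3, q5, q6}, keep only states in Sat with every successor in Z. Z1 = {q2, q5, q6}; fixed.
Sat(AG (¬ack → idle)) = {q2, q5, q6}
AF (AG (¬ack → idle)): least fixpoint, start Z0 = {q2, q5, q6}, add states with every successor in Z. Already a fixed point.
Sat(AF (AG (¬ack → idle))) = {q2, q5, q6}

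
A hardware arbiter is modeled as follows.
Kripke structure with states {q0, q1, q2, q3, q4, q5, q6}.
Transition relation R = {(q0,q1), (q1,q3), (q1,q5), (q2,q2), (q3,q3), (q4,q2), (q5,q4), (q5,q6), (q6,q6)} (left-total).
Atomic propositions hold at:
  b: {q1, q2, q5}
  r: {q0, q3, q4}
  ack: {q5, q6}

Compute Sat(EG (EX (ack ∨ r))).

{q1, q3, q5, q6}

Sat(ack ∨ r) = {q0, q3, q4, q5, q6}
Sat(EX (ack ∨ r)) = {s : some successor in {q0, q3, q4, q5, q6}} = {q1, q3, q5, q6}
EG (EX (ack ∨ r)): greatest fixpoint, start Z0 = {q1, q3, q5, q6}, keep only states in Sat with some successor in Z. Already a fixed point.
Sat(EG (EX (ack ∨ r))) = {q1, q3, q5, q6}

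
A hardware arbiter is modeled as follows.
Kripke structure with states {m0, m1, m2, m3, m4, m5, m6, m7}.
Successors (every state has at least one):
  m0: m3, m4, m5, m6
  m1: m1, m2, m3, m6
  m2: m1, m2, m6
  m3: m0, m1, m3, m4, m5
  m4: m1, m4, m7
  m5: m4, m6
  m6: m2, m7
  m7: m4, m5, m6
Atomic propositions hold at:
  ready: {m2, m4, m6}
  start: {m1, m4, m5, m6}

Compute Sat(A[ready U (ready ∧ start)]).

Sat(ready ∧ start) = {m4, m6}
A[ready U (ready ∧ start)]: least fixpoint, start Z0 = Sat((ready ∧ start)) = {m4, m6}, add states in Sat(ready) with every successor in Z. Already a fixed point.
Sat(A[ready U (ready ∧ start)]) = {m4, m6}

{m4, m6}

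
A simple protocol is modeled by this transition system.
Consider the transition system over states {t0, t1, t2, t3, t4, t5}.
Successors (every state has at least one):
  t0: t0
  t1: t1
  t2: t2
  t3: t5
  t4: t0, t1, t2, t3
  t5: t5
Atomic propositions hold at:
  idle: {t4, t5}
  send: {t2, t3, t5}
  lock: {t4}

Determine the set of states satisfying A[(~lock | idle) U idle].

Sat(~lock) = {t0, t1, t2, t3, t5}
Sat(~lock | idle) = {t0, t1, t2, t3, t4, t5}
A[(~lock | idle) U idle]: least fixpoint, start Z0 = Sat(idle) = {t4, t5}, add states in Sat(~lock | idle) with every successor in Z. Z1 = {t3, t4, t5}; fixed.
Sat(A[(~lock | idle) U idle]) = {t3, t4, t5}

{t3, t4, t5}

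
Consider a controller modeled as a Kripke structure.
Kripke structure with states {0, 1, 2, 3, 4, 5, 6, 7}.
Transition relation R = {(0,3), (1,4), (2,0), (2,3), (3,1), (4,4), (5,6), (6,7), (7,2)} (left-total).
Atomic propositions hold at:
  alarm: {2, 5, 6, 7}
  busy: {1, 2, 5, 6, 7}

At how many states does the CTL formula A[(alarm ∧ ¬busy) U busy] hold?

5

Sat(¬busy) = {0, 3, 4}
Sat(alarm ∧ ¬busy) = ∅
A[(alarm ∧ ¬busy) U busy]: least fixpoint, start Z0 = Sat(busy) = {1, 2, 5, 6, 7}, add states in Sat(alarm ∧ ¬busy) with every successor in Z. Already a fixed point.
Sat(A[(alarm ∧ ¬busy) U busy]) = {1, 2, 5, 6, 7}
|Sat(A[(alarm ∧ ¬busy) U busy])| = |{1, 2, 5, 6, 7}| = 5.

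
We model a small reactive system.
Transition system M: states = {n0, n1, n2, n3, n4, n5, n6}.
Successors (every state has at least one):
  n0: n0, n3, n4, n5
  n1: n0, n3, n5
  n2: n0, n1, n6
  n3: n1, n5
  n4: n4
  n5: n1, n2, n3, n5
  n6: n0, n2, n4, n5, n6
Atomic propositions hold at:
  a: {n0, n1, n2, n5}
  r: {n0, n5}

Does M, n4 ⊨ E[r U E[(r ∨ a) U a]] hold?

No

Sat(r ∨ a) = {n0, n1, n2, n5}
E[(r ∨ a) U a]: least fixpoint, start Z0 = Sat(a) = {n0, n1, n2, n5}, add states in Sat(r ∨ a) with some successor in Z. Already a fixed point.
Sat(E[(r ∨ a) U a]) = {n0, n1, n2, n5}
E[r U E[(r ∨ a) U a]]: least fixpoint, start Z0 = Sat(E[(r ∨ a) U a]) = {n0, n1, n2, n5}, add states in Sat(r) with some successor in Z. Already a fixed point.
Sat(E[r U E[(r ∨ a) U a]]) = {n0, n1, n2, n5}
n4 ∉ Sat(E[r U E[(r ∨ a) U a]]) = {n0, n1, n2, n5}, so the formula does not hold at n4.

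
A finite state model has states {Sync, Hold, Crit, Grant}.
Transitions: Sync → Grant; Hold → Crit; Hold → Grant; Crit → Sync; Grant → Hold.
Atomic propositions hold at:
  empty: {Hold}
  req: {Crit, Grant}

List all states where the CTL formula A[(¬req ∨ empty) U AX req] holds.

Sat(¬req) = {Sync, Hold}
Sat(¬req ∨ empty) = {Sync, Hold}
Sat(AX req) = {s : every successor in {Crit, Grant}} = {Sync, Hold}
A[(¬req ∨ empty) U AX req]: least fixpoint, start Z0 = Sat(AX req) = {Sync, Hold}, add states in Sat(¬req ∨ empty) with every successor in Z. Already a fixed point.
Sat(A[(¬req ∨ empty) U AX req]) = {Sync, Hold}

{Sync, Hold}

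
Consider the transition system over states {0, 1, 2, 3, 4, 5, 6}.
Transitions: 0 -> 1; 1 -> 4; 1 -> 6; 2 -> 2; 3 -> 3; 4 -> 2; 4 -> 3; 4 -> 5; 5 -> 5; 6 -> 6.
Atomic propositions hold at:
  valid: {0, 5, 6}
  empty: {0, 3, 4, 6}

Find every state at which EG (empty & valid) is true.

Sat(empty & valid) = {0, 6}
EG (empty & valid): greatest fixpoint, start Z0 = {0, 6}, keep only states in Sat with some successor in Z. Z1 = {6}; fixed.
Sat(EG (empty & valid)) = {6}

{6}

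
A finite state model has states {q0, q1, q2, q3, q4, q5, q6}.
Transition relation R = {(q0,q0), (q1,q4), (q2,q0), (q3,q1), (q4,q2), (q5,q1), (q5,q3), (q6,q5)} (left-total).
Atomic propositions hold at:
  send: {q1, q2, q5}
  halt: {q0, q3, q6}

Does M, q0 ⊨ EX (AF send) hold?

AF send: least fixpoint, start Z0 = {q1, q2, q5}, add states with every successor in Z. Z1 = {q1, q2, q3, q4, q5, q6}; fixed.
Sat(AF send) = {q1, q2, q3, q4, q5, q6}
Sat(EX (AF send)) = {s : some successor in {q1, q2, q3, q4, q5, q6}} = {q1, q3, q4, q5, q6}
q0 ∉ Sat(EX (AF send)) = {q1, q3, q4, q5, q6}, so the formula does not hold at q0.

No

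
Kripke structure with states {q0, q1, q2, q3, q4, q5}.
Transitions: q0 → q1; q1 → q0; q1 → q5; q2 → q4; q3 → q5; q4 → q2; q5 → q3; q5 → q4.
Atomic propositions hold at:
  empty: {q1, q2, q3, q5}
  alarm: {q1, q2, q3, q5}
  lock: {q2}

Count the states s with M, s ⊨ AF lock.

2

AF lock: least fixpoint, start Z0 = {q2}, add states with every successor in Z. Z1 = {q2, q4}; fixed.
Sat(AF lock) = {q2, q4}
|Sat(AF lock)| = |{q2, q4}| = 2.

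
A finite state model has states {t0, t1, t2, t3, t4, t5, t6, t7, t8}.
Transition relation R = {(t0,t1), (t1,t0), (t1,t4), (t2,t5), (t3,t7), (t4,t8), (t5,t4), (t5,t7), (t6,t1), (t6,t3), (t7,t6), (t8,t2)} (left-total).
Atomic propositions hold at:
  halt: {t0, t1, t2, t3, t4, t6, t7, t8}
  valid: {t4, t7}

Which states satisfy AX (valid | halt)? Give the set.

Sat(valid | halt) = {t0, t1, t2, t3, t4, t6, t7, t8}
Sat(AX (valid | halt)) = {s : every successor in {t0, t1, t2, t3, t4, t6, t7, t8}} = {t0, t1, t3, t4, t5, t6, t7, t8}

{t0, t1, t3, t4, t5, t6, t7, t8}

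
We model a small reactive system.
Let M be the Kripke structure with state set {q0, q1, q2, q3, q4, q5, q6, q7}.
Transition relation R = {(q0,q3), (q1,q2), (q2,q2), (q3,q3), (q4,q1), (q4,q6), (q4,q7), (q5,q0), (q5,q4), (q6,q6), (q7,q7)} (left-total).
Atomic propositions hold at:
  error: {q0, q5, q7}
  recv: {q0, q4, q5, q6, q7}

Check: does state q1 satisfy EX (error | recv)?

No

Sat(error | recv) = {q0, q4, q5, q6, q7}
Sat(EX (error | recv)) = {s : some successor in {q0, q4, q5, q6, q7}} = {q4, q5, q6, q7}
q1 ∉ Sat(EX (error | recv)) = {q4, q5, q6, q7}, so the formula does not hold at q1.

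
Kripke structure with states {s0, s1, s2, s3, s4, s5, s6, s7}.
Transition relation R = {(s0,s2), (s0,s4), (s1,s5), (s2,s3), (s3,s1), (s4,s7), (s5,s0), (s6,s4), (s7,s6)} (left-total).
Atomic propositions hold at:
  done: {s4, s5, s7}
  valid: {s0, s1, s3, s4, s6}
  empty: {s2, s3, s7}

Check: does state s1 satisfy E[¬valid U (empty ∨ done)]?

No

Sat(¬valid) = {s2, s5, s7}
Sat(empty ∨ done) = {s2, s3, s4, s5, s7}
E[¬valid U (empty ∨ done)]: least fixpoint, start Z0 = Sat((empty ∨ done)) = {s2, s3, s4, s5, s7}, add states in Sat(¬valid) with some successor in Z. Already a fixed point.
Sat(E[¬valid U (empty ∨ done)]) = {s2, s3, s4, s5, s7}
s1 ∉ Sat(E[¬valid U (empty ∨ done)]) = {s2, s3, s4, s5, s7}, so the formula does not hold at s1.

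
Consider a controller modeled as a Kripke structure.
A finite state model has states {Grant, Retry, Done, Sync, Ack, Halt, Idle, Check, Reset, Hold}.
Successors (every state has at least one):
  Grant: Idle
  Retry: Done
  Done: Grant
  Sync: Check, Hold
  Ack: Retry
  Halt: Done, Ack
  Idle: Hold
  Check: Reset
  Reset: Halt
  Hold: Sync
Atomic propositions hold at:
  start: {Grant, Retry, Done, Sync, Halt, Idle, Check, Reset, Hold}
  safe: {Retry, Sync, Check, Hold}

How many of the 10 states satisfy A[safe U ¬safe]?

Sat(¬safe) = {Grant, Done, Ack, Halt, Idle, Reset}
A[safe U ¬safe]: least fixpoint, start Z0 = Sat(¬safe) = {Grant, Done, Ack, Halt, Idle, Reset}, add states in Sat(safe) with every successor in Z. Z1 = {Grant, Retry, Done, Ack, Halt, Idle, Check, Reset}; fixed.
Sat(A[safe U ¬safe]) = {Grant, Retry, Done, Ack, Halt, Idle, Check, Reset}
|Sat(A[safe U ¬safe])| = |{Grant, Retry, Done, Ack, Halt, Idle, Check, Reset}| = 8.

8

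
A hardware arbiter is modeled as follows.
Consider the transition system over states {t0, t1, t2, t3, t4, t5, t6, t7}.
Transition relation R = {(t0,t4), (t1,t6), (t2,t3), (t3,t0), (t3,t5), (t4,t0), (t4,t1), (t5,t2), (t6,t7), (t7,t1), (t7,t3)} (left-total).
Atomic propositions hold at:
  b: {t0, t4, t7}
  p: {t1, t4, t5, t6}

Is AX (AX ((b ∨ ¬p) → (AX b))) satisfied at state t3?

Sat(¬p) = {t0, t2, t3, t7}
Sat(b ∨ ¬p) = {t0, t2, t3, t4, t7}
Sat(AX b) = {s : every successor in {t0, t4, t7}} = {t0, t6}
Sat((b ∨ ¬p) → (AX b)) = {t0, t1, t5, t6}
Sat(AX ((b ∨ ¬p) → (AX b))) = {s : every successor in {t0, t1, t5, t6}} = {t1, t3, t4}
Sat(AX (AX ((b ∨ ¬p) → (AX b)))) = {s : every successor in {t1, t3, t4}} = {t0, t2, t7}
t3 ∉ Sat(AX (AX ((b ∨ ¬p) → (AX b)))) = {t0, t2, t7}, so the formula does not hold at t3.

No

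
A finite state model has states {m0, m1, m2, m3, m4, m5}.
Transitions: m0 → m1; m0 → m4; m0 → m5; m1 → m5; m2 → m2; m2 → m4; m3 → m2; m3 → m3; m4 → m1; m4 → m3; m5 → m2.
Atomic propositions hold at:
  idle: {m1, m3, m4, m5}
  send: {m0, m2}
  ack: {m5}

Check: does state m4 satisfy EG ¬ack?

Yes

Sat(¬ack) = {m0, m1, m2, m3, m4}
EG ¬ack: greatest fixpoint, start Z0 = {m0, m1, m2, m3, m4}, keep only states in Sat with some successor in Z. Z1 = {m0, m2, m3, m4}; fixed.
Sat(EG ¬ack) = {m0, m2, m3, m4}
m4 ∈ Sat(EG ¬ack) = {m0, m2, m3, m4}, so the formula holds at m4.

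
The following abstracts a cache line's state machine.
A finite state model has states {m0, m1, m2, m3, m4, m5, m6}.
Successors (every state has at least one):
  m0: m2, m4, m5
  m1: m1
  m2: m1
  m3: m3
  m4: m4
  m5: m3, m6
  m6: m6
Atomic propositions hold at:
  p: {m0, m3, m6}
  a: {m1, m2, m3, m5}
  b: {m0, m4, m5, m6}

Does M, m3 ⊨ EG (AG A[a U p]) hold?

Yes

A[a U p]: least fixpoint, start Z0 = Sat(p) = {m0, m3, m6}, add states in Sat(a) with every successor in Z. Z1 = {m0, m3, m5, m6}; fixed.
Sat(A[a U p]) = {m0, m3, m5, m6}
AG A[a U p]: greatest fixpoint, start Z0 = {m0, m3, m5, m6}, keep only states in Sat with every successor in Z. Z1 = {m3, m5, m6}; fixed.
Sat(AG A[a U p]) = {m3, m5, m6}
EG (AG A[a U p]): greatest fixpoint, start Z0 = {m3, m5, m6}, keep only states in Sat with some successor in Z. Already a fixed point.
Sat(EG (AG A[a U p])) = {m3, m5, m6}
m3 ∈ Sat(EG (AG A[a U p])) = {m3, m5, m6}, so the formula holds at m3.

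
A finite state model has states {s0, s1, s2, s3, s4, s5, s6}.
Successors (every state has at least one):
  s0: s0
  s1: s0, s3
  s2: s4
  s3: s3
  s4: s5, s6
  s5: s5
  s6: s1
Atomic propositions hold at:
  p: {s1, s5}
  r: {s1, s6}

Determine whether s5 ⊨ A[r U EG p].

Yes

EG p: greatest fixpoint, start Z0 = {s1, s5}, keep only states in Sat with some successor in Z. Z1 = {s5}; fixed.
Sat(EG p) = {s5}
A[r U EG p]: least fixpoint, start Z0 = Sat(EG p) = {s5}, add states in Sat(r) with every successor in Z. Already a fixed point.
Sat(A[r U EG p]) = {s5}
s5 ∈ Sat(A[r U EG p]) = {s5}, so the formula holds at s5.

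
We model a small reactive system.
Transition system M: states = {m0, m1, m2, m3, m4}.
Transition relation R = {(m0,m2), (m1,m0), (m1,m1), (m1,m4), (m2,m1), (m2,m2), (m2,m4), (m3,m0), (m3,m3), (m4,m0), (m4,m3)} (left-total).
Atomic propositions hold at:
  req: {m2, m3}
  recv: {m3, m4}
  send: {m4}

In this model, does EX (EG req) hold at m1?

EG req: greatest fixpoint, start Z0 = {m2, m3}, keep only states in Sat with some successor in Z. Already a fixed point.
Sat(EG req) = {m2, m3}
Sat(EX (EG req)) = {s : some successor in {m2, m3}} = {m0, m2, m3, m4}
m1 ∉ Sat(EX (EG req)) = {m0, m2, m3, m4}, so the formula does not hold at m1.

No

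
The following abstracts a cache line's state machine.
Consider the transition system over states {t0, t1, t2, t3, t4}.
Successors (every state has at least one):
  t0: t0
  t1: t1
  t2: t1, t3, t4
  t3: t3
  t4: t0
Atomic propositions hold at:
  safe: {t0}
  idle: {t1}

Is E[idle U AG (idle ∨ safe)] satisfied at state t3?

Sat(idle ∨ safe) = {t0, t1}
AG (idle ∨ safe): greatest fixpoint, start Z0 = {t0, t1}, keep only states in Sat with every successor in Z. Already a fixed point.
Sat(AG (idle ∨ safe)) = {t0, t1}
E[idle U AG (idle ∨ safe)]: least fixpoint, start Z0 = Sat(AG (idle ∨ safe)) = {t0, t1}, add states in Sat(idle) with some successor in Z. Already a fixed point.
Sat(E[idle U AG (idle ∨ safe)]) = {t0, t1}
t3 ∉ Sat(E[idle U AG (idle ∨ safe)]) = {t0, t1}, so the formula does not hold at t3.

No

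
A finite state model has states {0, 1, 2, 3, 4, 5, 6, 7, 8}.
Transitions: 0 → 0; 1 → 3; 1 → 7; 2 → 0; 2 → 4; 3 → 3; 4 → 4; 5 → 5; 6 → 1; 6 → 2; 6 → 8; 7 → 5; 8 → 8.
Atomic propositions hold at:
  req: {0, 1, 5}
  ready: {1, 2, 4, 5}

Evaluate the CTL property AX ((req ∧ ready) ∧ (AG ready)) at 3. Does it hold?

No

Sat(req ∧ ready) = {1, 5}
AG ready: greatest fixpoint, start Z0 = {1, 2, 4, 5}, keep only states in Sat with every successor in Z. Z1 = {4, 5}; fixed.
Sat(AG ready) = {4, 5}
Sat((req ∧ ready) ∧ (AG ready)) = {5}
Sat(AX ((req ∧ ready) ∧ (AG ready))) = {s : every successor in {5}} = {5, 7}
3 ∉ Sat(AX ((req ∧ ready) ∧ (AG ready))) = {5, 7}, so the formula does not hold at 3.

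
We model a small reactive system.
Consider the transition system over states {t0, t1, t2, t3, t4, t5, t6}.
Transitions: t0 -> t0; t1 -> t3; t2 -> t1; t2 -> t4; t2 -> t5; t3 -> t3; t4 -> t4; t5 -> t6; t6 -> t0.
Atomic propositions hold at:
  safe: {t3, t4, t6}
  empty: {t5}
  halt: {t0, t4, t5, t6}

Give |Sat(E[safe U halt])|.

4

E[safe U halt]: least fixpoint, start Z0 = Sat(halt) = {t0, t4, t5, t6}, add states in Sat(safe) with some successor in Z. Already a fixed point.
Sat(E[safe U halt]) = {t0, t4, t5, t6}
|Sat(E[safe U halt])| = |{t0, t4, t5, t6}| = 4.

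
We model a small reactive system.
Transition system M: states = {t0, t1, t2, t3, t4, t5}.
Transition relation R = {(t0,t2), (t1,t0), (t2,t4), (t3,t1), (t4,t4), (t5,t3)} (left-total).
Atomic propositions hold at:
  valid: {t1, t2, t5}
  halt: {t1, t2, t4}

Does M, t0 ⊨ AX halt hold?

Sat(AX halt) = {s : every successor in {t1, t2, t4}} = {t0, t2, t3, t4}
t0 ∈ Sat(AX halt) = {t0, t2, t3, t4}, so the formula holds at t0.

Yes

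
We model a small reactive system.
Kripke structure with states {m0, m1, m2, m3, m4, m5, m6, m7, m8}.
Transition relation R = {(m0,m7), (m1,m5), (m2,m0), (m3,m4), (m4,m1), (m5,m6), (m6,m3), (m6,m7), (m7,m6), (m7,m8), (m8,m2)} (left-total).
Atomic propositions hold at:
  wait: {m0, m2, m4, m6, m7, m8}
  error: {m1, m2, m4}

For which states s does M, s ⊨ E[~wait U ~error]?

Sat(~wait) = {m1, m3, m5}
Sat(~error) = {m0, m3, m5, m6, m7, m8}
E[~wait U ~error]: least fixpoint, start Z0 = Sat(~error) = {m0, m3, m5, m6, m7, m8}, add states in Sat(~wait) with some successor in Z. Z1 = {m0, m1, m3, m5, m6, m7, m8}; fixed.
Sat(E[~wait U ~error]) = {m0, m1, m3, m5, m6, m7, m8}

{m0, m1, m3, m5, m6, m7, m8}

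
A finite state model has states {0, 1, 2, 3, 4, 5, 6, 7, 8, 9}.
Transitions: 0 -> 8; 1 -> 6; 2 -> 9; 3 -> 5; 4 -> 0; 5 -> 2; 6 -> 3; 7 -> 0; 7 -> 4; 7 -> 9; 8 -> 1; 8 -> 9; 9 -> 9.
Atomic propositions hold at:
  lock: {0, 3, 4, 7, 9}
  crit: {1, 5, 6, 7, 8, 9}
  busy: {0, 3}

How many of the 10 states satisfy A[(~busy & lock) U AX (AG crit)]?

Sat(~busy) = {1, 2, 4, 5, 6, 7, 8, 9}
Sat(~busy & lock) = {4, 7, 9}
AG crit: greatest fixpoint, start Z0 = {1, 5, 6, 7, 8, 9}, keep only states in Sat with every successor in Z. Z1 = {1, 8, 9}; Z2 = {8, 9}; Z3 = {9}; fixed.
Sat(AG crit) = {9}
Sat(AX (AG crit)) = {s : every successor in {9}} = {2, 9}
A[(~busy & lock) U AX (AG crit)]: least fixpoint, start Z0 = Sat(AX (AG crit)) = {2, 9}, add states in Sat(~busy & lock) with every successor in Z. Already a fixed point.
Sat(A[(~busy & lock) U AX (AG crit)]) = {2, 9}
|Sat(A[(~busy & lock) U AX (AG crit)])| = |{2, 9}| = 2.

2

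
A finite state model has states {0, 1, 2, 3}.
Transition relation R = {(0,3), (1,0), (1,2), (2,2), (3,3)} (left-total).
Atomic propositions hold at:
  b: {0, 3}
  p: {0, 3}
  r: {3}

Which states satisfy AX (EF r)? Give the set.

EF r: least fixpoint, start Z0 = {3}, add states with some successor in Z. Z1 = {0, 3}; Z2 = {0, 1, 3}; fixed.
Sat(EF r) = {0, 1, 3}
Sat(AX (EF r)) = {s : every successor in {0, 1, 3}} = {0, 3}

{0, 3}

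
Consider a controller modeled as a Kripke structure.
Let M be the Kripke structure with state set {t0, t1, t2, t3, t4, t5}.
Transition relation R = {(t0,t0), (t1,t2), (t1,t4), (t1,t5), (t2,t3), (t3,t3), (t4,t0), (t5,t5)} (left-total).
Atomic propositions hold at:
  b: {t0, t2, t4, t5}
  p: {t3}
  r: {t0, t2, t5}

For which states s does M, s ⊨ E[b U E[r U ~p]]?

{t0, t1, t2, t4, t5}

Sat(~p) = {t0, t1, t2, t4, t5}
E[r U ~p]: least fixpoint, start Z0 = Sat(~p) = {t0, t1, t2, t4, t5}, add states in Sat(r) with some successor in Z. Already a fixed point.
Sat(E[r U ~p]) = {t0, t1, t2, t4, t5}
E[b U E[r U ~p]]: least fixpoint, start Z0 = Sat(E[r U ~p]) = {t0, t1, t2, t4, t5}, add states in Sat(b) with some successor in Z. Already a fixed point.
Sat(E[b U E[r U ~p]]) = {t0, t1, t2, t4, t5}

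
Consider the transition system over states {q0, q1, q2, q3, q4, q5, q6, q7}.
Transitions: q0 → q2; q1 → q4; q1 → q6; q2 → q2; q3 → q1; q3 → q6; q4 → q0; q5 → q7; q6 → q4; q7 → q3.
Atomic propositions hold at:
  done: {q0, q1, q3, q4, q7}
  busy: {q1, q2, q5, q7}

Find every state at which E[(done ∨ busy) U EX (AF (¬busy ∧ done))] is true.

{q1, q3, q4, q5, q6, q7}

Sat(done ∨ busy) = {q0, q1, q2, q3, q4, q5, q7}
Sat(¬busy) = {q0, q3, q4, q6}
Sat(¬busy ∧ done) = {q0, q3, q4}
AF (¬busy ∧ done): least fixpoint, start Z0 = {q0, q3, q4}, add states with every successor in Z. Z1 = {q0, q3, q4, q6, q7}; Z2 = {q0, q1, q3, q4, q5, q6, q7}; fixed.
Sat(AF (¬busy ∧ done)) = {q0, q1, q3, q4, q5, q6, q7}
Sat(EX (AF (¬busy ∧ done))) = {s : some successor in {q0, q1, q3, q4, q5, q6, q7}} = {q1, q3, q4, q5, q6, q7}
E[(done ∨ busy) U EX (AF (¬busy ∧ done))]: least fixpoint, start Z0 = Sat(EX (AF (¬busy ∧ done))) = {q1, q3, q4, q5, q6, q7}, add states in Sat(done ∨ busy) with some successor in Z. Already a fixed point.
Sat(E[(done ∨ busy) U EX (AF (¬busy ∧ done))]) = {q1, q3, q4, q5, q6, q7}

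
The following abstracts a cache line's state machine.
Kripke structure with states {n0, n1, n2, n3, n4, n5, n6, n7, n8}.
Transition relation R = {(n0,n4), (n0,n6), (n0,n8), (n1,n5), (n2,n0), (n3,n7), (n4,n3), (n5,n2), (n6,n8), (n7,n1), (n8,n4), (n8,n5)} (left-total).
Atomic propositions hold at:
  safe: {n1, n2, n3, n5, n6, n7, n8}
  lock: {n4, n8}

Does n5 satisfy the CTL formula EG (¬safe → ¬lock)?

Yes

Sat(¬safe) = {n0, n4}
Sat(¬lock) = {n0, n1, n2, n3, n5, n6, n7}
Sat(¬safe → ¬lock) = {n0, n1, n2, n3, n5, n6, n7, n8}
EG (¬safe → ¬lock): greatest fixpoint, start Z0 = {n0, n1, n2, n3, n5, n6, n7, n8}, keep only states in Sat with some successor in Z. Already a fixed point.
Sat(EG (¬safe → ¬lock)) = {n0, n1, n2, n3, n5, n6, n7, n8}
n5 ∈ Sat(EG (¬safe → ¬lock)) = {n0, n1, n2, n3, n5, n6, n7, n8}, so the formula holds at n5.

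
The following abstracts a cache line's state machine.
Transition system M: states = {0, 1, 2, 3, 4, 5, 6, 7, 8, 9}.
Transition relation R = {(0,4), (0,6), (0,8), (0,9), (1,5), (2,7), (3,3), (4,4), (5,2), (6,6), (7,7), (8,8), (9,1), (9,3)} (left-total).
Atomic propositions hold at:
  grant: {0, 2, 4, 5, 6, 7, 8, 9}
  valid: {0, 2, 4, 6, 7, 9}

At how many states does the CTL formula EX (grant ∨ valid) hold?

Sat(grant ∨ valid) = {0, 2, 4, 5, 6, 7, 8, 9}
Sat(EX (grant ∨ valid)) = {s : some successor in {0, 2, 4, 5, 6, 7, 8, 9}} = {0, 1, 2, 4, 5, 6, 7, 8}
|Sat(EX (grant ∨ valid))| = |{0, 1, 2, 4, 5, 6, 7, 8}| = 8.

8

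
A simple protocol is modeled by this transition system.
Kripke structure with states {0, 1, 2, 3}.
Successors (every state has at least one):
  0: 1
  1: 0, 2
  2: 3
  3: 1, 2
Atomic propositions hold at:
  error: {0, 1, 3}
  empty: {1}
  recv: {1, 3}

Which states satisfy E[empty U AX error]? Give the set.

Sat(AX error) = {s : every successor in {0, 1, 3}} = {0, 2}
E[empty U AX error]: least fixpoint, start Z0 = Sat(AX error) = {0, 2}, add states in Sat(empty) with some successor in Z. Z1 = {0, 1, 2}; fixed.
Sat(E[empty U AX error]) = {0, 1, 2}

{0, 1, 2}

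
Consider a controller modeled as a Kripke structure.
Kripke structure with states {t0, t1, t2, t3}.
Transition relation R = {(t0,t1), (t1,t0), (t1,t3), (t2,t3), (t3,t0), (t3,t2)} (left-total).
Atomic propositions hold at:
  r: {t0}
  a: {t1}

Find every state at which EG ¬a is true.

Sat(¬a) = {t0, t2, t3}
EG ¬a: greatest fixpoint, start Z0 = {t0, t2, t3}, keep only states in Sat with some successor in Z. Z1 = {t2, t3}; fixed.
Sat(EG ¬a) = {t2, t3}

{t2, t3}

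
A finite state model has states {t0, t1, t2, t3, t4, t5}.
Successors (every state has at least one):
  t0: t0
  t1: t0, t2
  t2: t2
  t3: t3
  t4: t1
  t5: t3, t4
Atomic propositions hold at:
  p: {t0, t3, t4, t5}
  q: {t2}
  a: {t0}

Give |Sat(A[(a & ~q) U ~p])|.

2

Sat(~q) = {t0, t1, t3, t4, t5}
Sat(a & ~q) = {t0}
Sat(~p) = {t1, t2}
A[(a & ~q) U ~p]: least fixpoint, start Z0 = Sat(~p) = {t1, t2}, add states in Sat(a & ~q) with every successor in Z. Already a fixed point.
Sat(A[(a & ~q) U ~p]) = {t1, t2}
|Sat(A[(a & ~q) U ~p])| = |{t1, t2}| = 2.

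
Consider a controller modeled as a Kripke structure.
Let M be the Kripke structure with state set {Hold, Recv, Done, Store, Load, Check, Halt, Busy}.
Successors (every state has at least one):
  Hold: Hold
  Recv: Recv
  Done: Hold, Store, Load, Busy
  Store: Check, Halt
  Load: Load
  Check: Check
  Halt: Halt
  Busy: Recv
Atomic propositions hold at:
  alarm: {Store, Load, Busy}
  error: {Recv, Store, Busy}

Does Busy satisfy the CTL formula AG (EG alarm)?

EG alarm: greatest fixpoint, start Z0 = {Store, Load, Busy}, keep only states in Sat with some successor in Z. Z1 = {Load}; fixed.
Sat(EG alarm) = {Load}
AG (EG alarm): greatest fixpoint, start Z0 = {Load}, keep only states in Sat with every successor in Z. Already a fixed point.
Sat(AG (EG alarm)) = {Load}
Busy ∉ Sat(AG (EG alarm)) = {Load}, so the formula does not hold at Busy.

No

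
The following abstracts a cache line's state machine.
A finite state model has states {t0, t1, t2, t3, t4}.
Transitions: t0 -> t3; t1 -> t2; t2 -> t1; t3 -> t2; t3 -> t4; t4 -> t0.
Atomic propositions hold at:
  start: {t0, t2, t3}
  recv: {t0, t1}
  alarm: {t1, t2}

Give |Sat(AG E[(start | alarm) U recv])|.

Sat(start | alarm) = {t0, t1, t2, t3}
E[(start | alarm) U recv]: least fixpoint, start Z0 = Sat(recv) = {t0, t1}, add states in Sat(start | alarm) with some successor in Z. Z1 = {t0, t1, t2}; Z2 = {t0, t1, t2, t3}; fixed.
Sat(E[(start | alarm) U recv]) = {t0, t1, t2, t3}
AG E[(start | alarm) U recv]: greatest fixpoint, start Z0 = {t0, t1, t2, t3}, keep only states in Sat with every successor in Z. Z1 = {t0, t1, t2}; Z2 = {t1, t2}; fixed.
Sat(AG E[(start | alarm) U recv]) = {t1, t2}
|Sat(AG E[(start | alarm) U recv])| = |{t1, t2}| = 2.

2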